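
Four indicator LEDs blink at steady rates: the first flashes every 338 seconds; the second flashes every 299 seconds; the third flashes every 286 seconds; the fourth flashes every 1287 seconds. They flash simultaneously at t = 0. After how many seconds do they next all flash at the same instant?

They coincide at every common multiple of the periods; the first is the LCM.
338 = 2 × 13^2
299 = 13 × 23
286 = 2 × 11 × 13
1287 = 3^2 × 11 × 13
LCM(338, 299, 286, 1287) = 2 × 3^2 × 11 × 13^2 × 23 = 769626.

769626 seconds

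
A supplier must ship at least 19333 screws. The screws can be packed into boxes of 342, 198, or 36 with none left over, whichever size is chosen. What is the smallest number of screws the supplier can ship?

The number of screws must be a common multiple of 342, 198, and 36, so a multiple of their LCM.
342 = 2 × 3^2 × 19
198 = 2 × 3^2 × 11
36 = 2^2 × 3^2
LCM(342, 198, 36) = 2^2 × 3^2 × 11 × 19 = 7524.
Smallest multiple of 7524 that is ≥ 19333: ⌈19333/7524⌉ × 7524 = 3 × 7524 = 22572.

22572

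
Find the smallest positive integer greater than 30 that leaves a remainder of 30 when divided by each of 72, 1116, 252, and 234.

203142

N − 30 must be a common multiple of 72, 1116, 252, and 234.
72 = 2^3 × 3^2
1116 = 2^2 × 3^2 × 31
252 = 2^2 × 3^2 × 7
234 = 2 × 3^2 × 13
LCM(72, 1116, 252, 234) = 2^3 × 3^2 × 7 × 13 × 31 = 203112.
Smallest N > 30 is LCM + 30 = 203112 + 30 = 203142.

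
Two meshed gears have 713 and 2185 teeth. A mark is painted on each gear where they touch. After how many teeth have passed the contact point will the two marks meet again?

We need the least common multiple of the intervals.
713 = 23 × 31
2185 = 5 × 19 × 23
LCM(713, 2185) = 5 × 19 × 23 × 31 = 67735.

67735 teeth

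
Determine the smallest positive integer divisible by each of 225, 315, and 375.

225 = 3^2 × 5^2
315 = 3^2 × 5 × 7
375 = 3 × 5^3
LCM(225, 315, 375) = 3^2 × 5^3 × 7 = 7875.

7875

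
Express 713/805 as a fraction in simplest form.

31/35

713 = 23 × 31
805 = 5 × 7 × 23
gcd(713, 805) = 23.
Divide numerator and denominator by 23: 713/805 = 31/35.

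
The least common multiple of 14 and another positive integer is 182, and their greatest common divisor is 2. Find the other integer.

26

gcd × lcm = product of the two integers, so the other integer is (2 × 182) / 14 = 26.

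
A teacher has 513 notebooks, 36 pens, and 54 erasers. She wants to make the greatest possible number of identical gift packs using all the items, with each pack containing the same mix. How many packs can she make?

The pack count must divide each quantity, so the greatest is gcd(513, 36, 54).
513 = 3^3 × 19
36 = 2^2 × 3^2
54 = 2 × 3^3
gcd(513, 36, 54) = 3^2 = 9.

9 packs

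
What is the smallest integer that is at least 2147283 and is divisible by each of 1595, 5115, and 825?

The integer must be a common multiple of 1595, 5115, and 825, so a multiple of their LCM.
1595 = 5 × 11 × 29
5115 = 3 × 5 × 11 × 31
825 = 3 × 5^2 × 11
LCM(1595, 5115, 825) = 3 × 5^2 × 11 × 29 × 31 = 741675.
Smallest multiple of 741675 that is ≥ 2147283: ⌈2147283/741675⌉ × 741675 = 3 × 741675 = 2225025.

2225025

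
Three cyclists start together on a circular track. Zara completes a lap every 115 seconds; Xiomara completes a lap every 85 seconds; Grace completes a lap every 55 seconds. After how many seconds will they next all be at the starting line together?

The first simultaneous occurrence is after LCM of the individual periods.
115 = 5 × 23
85 = 5 × 17
55 = 5 × 11
LCM(115, 85, 55) = 5 × 11 × 17 × 23 = 21505.

21505 seconds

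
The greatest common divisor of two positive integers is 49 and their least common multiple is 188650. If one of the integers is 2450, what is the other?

3773

For two integers, gcd × lcm = product, so the other is (49 × 188650) / 2450 = 9243850 / 2450 = 3773.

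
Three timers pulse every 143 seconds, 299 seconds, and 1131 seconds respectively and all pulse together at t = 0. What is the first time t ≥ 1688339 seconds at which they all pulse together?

1716858 seconds

Joint pulses occur at multiples of LCM(143, 299, 1131).
143 = 11 × 13
299 = 13 × 23
1131 = 3 × 13 × 29
LCM(143, 299, 1131) = 3 × 11 × 13 × 23 × 29 = 286143.
Smallest multiple of 286143 that is ≥ 1688339: ⌈1688339/286143⌉ × 286143 = 6 × 286143 = 1716858.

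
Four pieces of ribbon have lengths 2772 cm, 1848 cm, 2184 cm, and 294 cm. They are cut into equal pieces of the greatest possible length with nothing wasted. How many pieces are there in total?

169

Piece length = gcd(2772, 1848, 2184, 294).
2772 = 2^2 × 3^2 × 7 × 11
1848 = 2^3 × 3 × 7 × 11
2184 = 2^3 × 3 × 7 × 13
294 = 2 × 3 × 7^2
gcd(2772, 1848, 2184, 294) = 2 × 3 × 7 = 42.
Total pieces = 2772/42 + 1848/42 + 2184/42 + 294/42 = 66 + 44 + 52 + 7 = 169.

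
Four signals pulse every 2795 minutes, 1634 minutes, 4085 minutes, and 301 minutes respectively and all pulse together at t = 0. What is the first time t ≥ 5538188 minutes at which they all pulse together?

Joint pulses occur at multiples of LCM(2795, 1634, 4085, 301).
2795 = 5 × 13 × 43
1634 = 2 × 19 × 43
4085 = 5 × 19 × 43
301 = 7 × 43
LCM(2795, 1634, 4085, 301) = 2 × 5 × 7 × 13 × 19 × 43 = 743470.
Smallest multiple of 743470 that is ≥ 5538188: ⌈5538188/743470⌉ × 743470 = 8 × 743470 = 5947760.

5947760 minutes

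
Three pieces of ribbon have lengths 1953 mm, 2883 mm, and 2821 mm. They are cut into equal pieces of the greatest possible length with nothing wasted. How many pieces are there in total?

Piece length = gcd(1953, 2883, 2821).
1953 = 3^2 × 7 × 31
2883 = 3 × 31^2
2821 = 7 × 13 × 31
gcd(1953, 2883, 2821) = 31.
Total pieces = 1953/31 + 2883/31 + 2821/31 = 63 + 93 + 91 = 247.

247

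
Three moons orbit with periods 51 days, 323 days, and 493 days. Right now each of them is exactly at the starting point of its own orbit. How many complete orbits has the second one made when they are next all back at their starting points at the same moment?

87 orbits

All finish a whole number of cycles simultaneously at t = LCM of the periods.
51 = 3 × 17
323 = 17 × 19
493 = 17 × 29
LCM(51, 323, 493) = 3 × 17 × 19 × 29 = 28101.
Orbits for period 323: 28101 / 323 = 87.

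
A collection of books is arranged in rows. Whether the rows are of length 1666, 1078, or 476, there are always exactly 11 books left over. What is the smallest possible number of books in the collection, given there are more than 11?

N − 11 must be a common multiple of 1666, 1078, and 476.
1666 = 2 × 7^2 × 17
1078 = 2 × 7^2 × 11
476 = 2^2 × 7 × 17
LCM(1666, 1078, 476) = 2^2 × 7^2 × 11 × 17 = 36652.
Smallest N > 11 is LCM + 11 = 36652 + 11 = 36663.

36663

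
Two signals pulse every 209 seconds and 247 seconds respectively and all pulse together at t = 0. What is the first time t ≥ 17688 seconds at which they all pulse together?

Joint pulses occur at multiples of LCM(209, 247).
209 = 11 × 19
247 = 13 × 19
LCM(209, 247) = 11 × 13 × 19 = 2717.
Smallest multiple of 2717 that is ≥ 17688: ⌈17688/2717⌉ × 2717 = 7 × 2717 = 19019.

19019 seconds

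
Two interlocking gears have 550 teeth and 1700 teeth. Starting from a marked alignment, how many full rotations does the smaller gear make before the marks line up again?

The first common completion time is the LCM of the periods.
550 = 2 × 5^2 × 11
1700 = 2^2 × 5^2 × 17
LCM(550, 1700) = 2^2 × 5^2 × 11 × 17 = 18700.
Rotations for period 550: 18700 / 550 = 34.

34 rotations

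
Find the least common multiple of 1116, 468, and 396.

1116 = 2^2 × 3^2 × 31
468 = 2^2 × 3^2 × 13
396 = 2^2 × 3^2 × 11
LCM(1116, 468, 396) = 2^2 × 3^2 × 11 × 13 × 31 = 159588.

159588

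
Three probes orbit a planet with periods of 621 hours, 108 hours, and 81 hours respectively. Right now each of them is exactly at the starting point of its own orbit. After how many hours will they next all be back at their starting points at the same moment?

They coincide at every common multiple of the periods; the first is the LCM.
621 = 3^3 × 23
108 = 2^2 × 3^3
81 = 3^4
LCM(621, 108, 81) = 2^2 × 3^4 × 23 = 7452.

7452 hours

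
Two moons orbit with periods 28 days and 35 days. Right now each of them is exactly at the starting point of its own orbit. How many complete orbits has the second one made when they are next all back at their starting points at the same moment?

4 orbits

They are all back at their starting positions together after one LCM of the periods.
28 = 2^2 × 7
35 = 5 × 7
LCM(28, 35) = 2^2 × 5 × 7 = 140.
Orbits for period 35: 140 / 35 = 4.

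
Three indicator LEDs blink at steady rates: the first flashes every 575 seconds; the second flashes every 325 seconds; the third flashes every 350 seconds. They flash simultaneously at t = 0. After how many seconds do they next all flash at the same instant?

104650 seconds

The first simultaneous occurrence is after LCM of the individual periods.
575 = 5^2 × 23
325 = 5^2 × 13
350 = 2 × 5^2 × 7
LCM(575, 325, 350) = 2 × 5^2 × 7 × 13 × 23 = 104650.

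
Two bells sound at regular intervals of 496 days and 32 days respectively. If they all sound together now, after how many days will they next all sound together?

The first simultaneous occurrence is after LCM of the individual periods.
496 = 2^4 × 31
32 = 2^5
LCM(496, 32) = 2^5 × 31 = 992.

992 days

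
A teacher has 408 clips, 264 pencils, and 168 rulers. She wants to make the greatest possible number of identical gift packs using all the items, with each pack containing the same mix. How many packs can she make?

24 packs

The pack count must divide each quantity, so the greatest is gcd(408, 264, 168).
408 = 2^3 × 3 × 17
264 = 2^3 × 3 × 11
168 = 2^3 × 3 × 7
gcd(408, 264, 168) = 2^3 × 3 = 24.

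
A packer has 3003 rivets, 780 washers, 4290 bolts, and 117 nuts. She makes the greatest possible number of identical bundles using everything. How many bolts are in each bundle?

Number of bundles = gcd(3003, 780, 4290, 117).
3003 = 3 × 7 × 11 × 13
780 = 2^2 × 3 × 5 × 13
4290 = 2 × 3 × 5 × 11 × 13
117 = 3^2 × 13
gcd(3003, 780, 4290, 117) = 3 × 13 = 39.
bolts per bundle = 4290 / 39 = 110.

110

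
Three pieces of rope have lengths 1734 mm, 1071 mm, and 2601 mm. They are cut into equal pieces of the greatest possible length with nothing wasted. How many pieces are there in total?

Piece length = gcd(1734, 1071, 2601).
1734 = 2 × 3 × 17^2
1071 = 3^2 × 7 × 17
2601 = 3^2 × 17^2
gcd(1734, 1071, 2601) = 3 × 17 = 51.
Total pieces = 1734/51 + 1071/51 + 2601/51 = 34 + 21 + 51 = 106.

106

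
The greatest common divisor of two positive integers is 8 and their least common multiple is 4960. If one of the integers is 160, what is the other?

248

For two integers, gcd × lcm = product, so the other is (8 × 4960) / 160 = 39680 / 160 = 248.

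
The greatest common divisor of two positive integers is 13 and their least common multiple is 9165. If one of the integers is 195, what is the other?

611

For two integers, gcd × lcm = product, so the other is (13 × 9165) / 195 = 119145 / 195 = 611.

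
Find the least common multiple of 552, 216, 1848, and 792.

382536

552 = 2^3 × 3 × 23
216 = 2^3 × 3^3
1848 = 2^3 × 3 × 7 × 11
792 = 2^3 × 3^2 × 11
LCM(552, 216, 1848, 792) = 2^3 × 3^3 × 7 × 11 × 23 = 382536.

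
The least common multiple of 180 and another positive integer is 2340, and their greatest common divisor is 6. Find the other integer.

gcd × lcm = product of the two integers, so the other integer is (6 × 2340) / 180 = 78.

78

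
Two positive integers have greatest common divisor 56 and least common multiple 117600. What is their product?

For any two positive integers, gcd × lcm = product = 56 × 117600 = 6585600.

6585600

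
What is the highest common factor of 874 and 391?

23

874 = 2 × 19 × 23
391 = 17 × 23
gcd(874, 391) = 23.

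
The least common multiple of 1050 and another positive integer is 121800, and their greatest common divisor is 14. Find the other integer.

gcd × lcm = product of the two integers, so the other integer is (14 × 121800) / 1050 = 1624.

1624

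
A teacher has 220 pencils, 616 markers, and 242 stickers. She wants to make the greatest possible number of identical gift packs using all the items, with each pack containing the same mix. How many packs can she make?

The pack count must divide each quantity, so the greatest is gcd(220, 616, 242).
220 = 2^2 × 5 × 11
616 = 2^3 × 7 × 11
242 = 2 × 11^2
gcd(220, 616, 242) = 2 × 11 = 22.

22 packs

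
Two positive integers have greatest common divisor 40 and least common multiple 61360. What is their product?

2454400

For any two positive integers, gcd × lcm = product = 40 × 61360 = 2454400.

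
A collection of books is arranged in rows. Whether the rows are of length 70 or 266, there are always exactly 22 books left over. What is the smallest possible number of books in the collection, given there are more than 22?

N − 22 must be a common multiple of 70 and 266.
70 = 2 × 5 × 7
266 = 2 × 7 × 19
LCM(70, 266) = 2 × 5 × 7 × 19 = 1330.
Smallest N > 22 is LCM + 22 = 1330 + 22 = 1352.

1352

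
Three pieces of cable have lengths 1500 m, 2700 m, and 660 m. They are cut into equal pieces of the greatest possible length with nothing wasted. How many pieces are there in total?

81

Piece length = gcd(1500, 2700, 660).
1500 = 2^2 × 3 × 5^3
2700 = 2^2 × 3^3 × 5^2
660 = 2^2 × 3 × 5 × 11
gcd(1500, 2700, 660) = 2^2 × 3 × 5 = 60.
Total pieces = 1500/60 + 2700/60 + 660/60 = 25 + 45 + 11 = 81.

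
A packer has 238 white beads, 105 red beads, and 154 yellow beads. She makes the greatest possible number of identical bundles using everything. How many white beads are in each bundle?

Number of bundles = gcd(238, 105, 154).
238 = 2 × 7 × 17
105 = 3 × 5 × 7
154 = 2 × 7 × 11
gcd(238, 105, 154) = 7.
white beads per bundle = 238 / 7 = 34.

34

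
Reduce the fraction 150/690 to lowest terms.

5/23

150 = 2 × 3 × 5^2
690 = 2 × 3 × 5 × 23
gcd(150, 690) = 2 × 3 × 5 = 30.
Divide numerator and denominator by 30: 150/690 = 5/23.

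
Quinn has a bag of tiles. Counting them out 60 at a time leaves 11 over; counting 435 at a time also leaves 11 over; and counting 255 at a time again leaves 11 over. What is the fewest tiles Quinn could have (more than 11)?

29591

N − 11 must be a common multiple of 60, 435, and 255.
60 = 2^2 × 3 × 5
435 = 3 × 5 × 29
255 = 3 × 5 × 17
LCM(60, 435, 255) = 2^2 × 3 × 5 × 17 × 29 = 29580.
Smallest N > 11 is LCM + 11 = 29580 + 11 = 29591.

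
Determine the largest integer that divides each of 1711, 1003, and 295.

59

1711 = 29 × 59
1003 = 17 × 59
295 = 5 × 59
gcd(1711, 1003, 295) = 59.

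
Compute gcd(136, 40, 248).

8

136 = 2^3 × 17
40 = 2^3 × 5
248 = 2^3 × 31
gcd(136, 40, 248) = 2^3 = 8.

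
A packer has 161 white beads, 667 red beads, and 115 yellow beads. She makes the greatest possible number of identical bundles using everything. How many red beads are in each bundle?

Number of bundles = gcd(161, 667, 115).
161 = 7 × 23
667 = 23 × 29
115 = 5 × 23
gcd(161, 667, 115) = 23.
red beads per bundle = 667 / 23 = 29.

29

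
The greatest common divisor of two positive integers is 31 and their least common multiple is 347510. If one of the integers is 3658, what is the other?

2945

For two integers, gcd × lcm = product, so the other is (31 × 347510) / 3658 = 10772810 / 3658 = 2945.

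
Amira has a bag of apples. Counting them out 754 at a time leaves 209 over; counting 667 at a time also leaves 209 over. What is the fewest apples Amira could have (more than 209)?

17551

N − 209 must be a common multiple of 754 and 667.
754 = 2 × 13 × 29
667 = 23 × 29
LCM(754, 667) = 2 × 13 × 23 × 29 = 17342.
Smallest N > 209 is LCM + 209 = 17342 + 209 = 17551.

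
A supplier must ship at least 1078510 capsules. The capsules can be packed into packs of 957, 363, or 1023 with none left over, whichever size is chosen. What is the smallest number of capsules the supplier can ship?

1305348

The number of capsules must be a common multiple of 957, 363, and 1023, so a multiple of their LCM.
957 = 3 × 11 × 29
363 = 3 × 11^2
1023 = 3 × 11 × 31
LCM(957, 363, 1023) = 3 × 11^2 × 29 × 31 = 326337.
Smallest multiple of 326337 that is ≥ 1078510: ⌈1078510/326337⌉ × 326337 = 4 × 326337 = 1305348.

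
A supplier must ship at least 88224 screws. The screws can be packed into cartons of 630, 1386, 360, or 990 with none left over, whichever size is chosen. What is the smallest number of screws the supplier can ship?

The number of screws must be a common multiple of 630, 1386, 360, and 990, so a multiple of their LCM.
630 = 2 × 3^2 × 5 × 7
1386 = 2 × 3^2 × 7 × 11
360 = 2^3 × 3^2 × 5
990 = 2 × 3^2 × 5 × 11
LCM(630, 1386, 360, 990) = 2^3 × 3^2 × 5 × 7 × 11 = 27720.
Smallest multiple of 27720 that is ≥ 88224: ⌈88224/27720⌉ × 27720 = 4 × 27720 = 110880.

110880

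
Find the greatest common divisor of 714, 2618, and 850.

714 = 2 × 3 × 7 × 17
2618 = 2 × 7 × 11 × 17
850 = 2 × 5^2 × 17
gcd(714, 2618, 850) = 2 × 17 = 34.

34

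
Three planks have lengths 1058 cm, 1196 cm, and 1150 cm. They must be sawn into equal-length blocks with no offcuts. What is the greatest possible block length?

The block length must divide every plank, so the greatest is gcd(1058, 1196, 1150).
1058 = 2 × 23^2
1196 = 2^2 × 13 × 23
1150 = 2 × 5^2 × 23
gcd(1058, 1196, 1150) = 2 × 23 = 46.

46 cm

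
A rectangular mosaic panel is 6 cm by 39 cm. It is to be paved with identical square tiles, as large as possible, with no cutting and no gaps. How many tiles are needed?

26

Tile side = gcd(6, 39).
6 = 2 × 3
39 = 3 × 13
gcd(6, 39) = 3.
Tiles: (6/3) × (39/3) = 2 × 13 = 26.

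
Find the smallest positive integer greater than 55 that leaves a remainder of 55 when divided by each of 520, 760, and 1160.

N − 55 must be a common multiple of 520, 760, and 1160.
520 = 2^3 × 5 × 13
760 = 2^3 × 5 × 19
1160 = 2^3 × 5 × 29
LCM(520, 760, 1160) = 2^3 × 5 × 13 × 19 × 29 = 286520.
Smallest N > 55 is LCM + 55 = 286520 + 55 = 286575.

286575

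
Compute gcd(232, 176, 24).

232 = 2^3 × 29
176 = 2^4 × 11
24 = 2^3 × 3
gcd(232, 176, 24) = 2^3 = 8.

8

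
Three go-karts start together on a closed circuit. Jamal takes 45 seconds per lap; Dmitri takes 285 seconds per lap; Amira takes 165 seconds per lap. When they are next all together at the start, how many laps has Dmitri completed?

The first common completion time is the LCM of the periods.
45 = 3^2 × 5
285 = 3 × 5 × 19
165 = 3 × 5 × 11
LCM(45, 285, 165) = 3^2 × 5 × 11 × 19 = 9405.
Laps for period 285: 9405 / 285 = 33.

33 laps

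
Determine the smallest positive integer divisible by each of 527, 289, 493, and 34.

519622

527 = 17 × 31
289 = 17^2
493 = 17 × 29
34 = 2 × 17
LCM(527, 289, 493, 34) = 2 × 17^2 × 29 × 31 = 519622.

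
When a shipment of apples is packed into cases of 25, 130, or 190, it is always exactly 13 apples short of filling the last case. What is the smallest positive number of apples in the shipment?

Being 13 short of a full case of size k means N ≡ −13 (mod k), i.e. N + 13 is a multiple of each size.
25 = 5^2
130 = 2 × 5 × 13
190 = 2 × 5 × 19
LCM(25, 130, 190) = 2 × 5^2 × 13 × 19 = 12350.
Smallest positive N is 12350 − 13 = 12337.

12337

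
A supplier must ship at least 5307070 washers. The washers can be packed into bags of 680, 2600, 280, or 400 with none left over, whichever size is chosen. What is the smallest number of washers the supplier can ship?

5569200

The number of washers must be a common multiple of 680, 2600, 280, and 400, so a multiple of their LCM.
680 = 2^3 × 5 × 17
2600 = 2^3 × 5^2 × 13
280 = 2^3 × 5 × 7
400 = 2^4 × 5^2
LCM(680, 2600, 280, 400) = 2^4 × 5^2 × 7 × 13 × 17 = 618800.
Smallest multiple of 618800 that is ≥ 5307070: ⌈5307070/618800⌉ × 618800 = 9 × 618800 = 5569200.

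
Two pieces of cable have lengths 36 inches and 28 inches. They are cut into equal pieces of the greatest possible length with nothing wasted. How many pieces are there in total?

Piece length = gcd(36, 28).
36 = 2^2 × 3^2
28 = 2^2 × 7
gcd(36, 28) = 2^2 = 4.
Total pieces = 36/4 + 28/4 = 9 + 7 = 16.

16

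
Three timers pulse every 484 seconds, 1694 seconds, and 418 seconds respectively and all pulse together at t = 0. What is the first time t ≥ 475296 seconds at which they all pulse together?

Joint pulses occur at multiples of LCM(484, 1694, 418).
484 = 2^2 × 11^2
1694 = 2 × 7 × 11^2
418 = 2 × 11 × 19
LCM(484, 1694, 418) = 2^2 × 7 × 11^2 × 19 = 64372.
Smallest multiple of 64372 that is ≥ 475296: ⌈475296/64372⌉ × 64372 = 8 × 64372 = 514976.

514976 seconds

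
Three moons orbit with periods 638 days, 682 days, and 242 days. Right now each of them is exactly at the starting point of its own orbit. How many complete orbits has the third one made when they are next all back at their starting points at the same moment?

All finish a whole number of cycles simultaneously at t = LCM of the periods.
638 = 2 × 11 × 29
682 = 2 × 11 × 31
242 = 2 × 11^2
LCM(638, 682, 242) = 2 × 11^2 × 29 × 31 = 217558.
Orbits for period 242: 217558 / 242 = 899.

899 orbits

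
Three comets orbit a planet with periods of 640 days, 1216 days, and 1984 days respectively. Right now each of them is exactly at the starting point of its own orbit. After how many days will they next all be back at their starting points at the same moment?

The first simultaneous occurrence is after LCM of the individual periods.
640 = 2^7 × 5
1216 = 2^6 × 19
1984 = 2^6 × 31
LCM(640, 1216, 1984) = 2^7 × 5 × 19 × 31 = 376960.

376960 days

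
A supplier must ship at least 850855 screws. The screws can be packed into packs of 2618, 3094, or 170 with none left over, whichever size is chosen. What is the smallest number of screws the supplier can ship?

The number of screws must be a common multiple of 2618, 3094, and 170, so a multiple of their LCM.
2618 = 2 × 7 × 11 × 17
3094 = 2 × 7 × 13 × 17
170 = 2 × 5 × 17
LCM(2618, 3094, 170) = 2 × 5 × 7 × 11 × 13 × 17 = 170170.
Smallest multiple of 170170 that is ≥ 850855: ⌈850855/170170⌉ × 170170 = 6 × 170170 = 1021020.

1021020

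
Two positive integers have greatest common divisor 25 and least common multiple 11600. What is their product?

290000

For any two positive integers, gcd × lcm = product = 25 × 11600 = 290000.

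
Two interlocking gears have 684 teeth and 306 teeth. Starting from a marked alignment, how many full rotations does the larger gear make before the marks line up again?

The first common completion time is the LCM of the periods.
684 = 2^2 × 3^2 × 19
306 = 2 × 3^2 × 17
LCM(684, 306) = 2^2 × 3^2 × 17 × 19 = 11628.
Rotations for period 684: 11628 / 684 = 17.

17 rotations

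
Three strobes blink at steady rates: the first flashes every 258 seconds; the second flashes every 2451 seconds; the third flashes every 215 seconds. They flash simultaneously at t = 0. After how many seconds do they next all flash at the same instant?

We need the least common multiple of the intervals.
258 = 2 × 3 × 43
2451 = 3 × 19 × 43
215 = 5 × 43
LCM(258, 2451, 215) = 2 × 3 × 5 × 19 × 43 = 24510.

24510 seconds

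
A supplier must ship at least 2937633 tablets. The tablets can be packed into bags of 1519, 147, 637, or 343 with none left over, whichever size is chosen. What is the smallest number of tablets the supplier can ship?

3317496

The number of tablets must be a common multiple of 1519, 147, 637, and 343, so a multiple of their LCM.
1519 = 7^2 × 31
147 = 3 × 7^2
637 = 7^2 × 13
343 = 7^3
LCM(1519, 147, 637, 343) = 3 × 7^3 × 13 × 31 = 414687.
Smallest multiple of 414687 that is ≥ 2937633: ⌈2937633/414687⌉ × 414687 = 8 × 414687 = 3317496.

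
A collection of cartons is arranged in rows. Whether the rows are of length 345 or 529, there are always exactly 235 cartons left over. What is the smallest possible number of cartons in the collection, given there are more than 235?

8170

N − 235 must be a common multiple of 345 and 529.
345 = 3 × 5 × 23
529 = 23^2
LCM(345, 529) = 3 × 5 × 23^2 = 7935.
Smallest N > 235 is LCM + 235 = 7935 + 235 = 8170.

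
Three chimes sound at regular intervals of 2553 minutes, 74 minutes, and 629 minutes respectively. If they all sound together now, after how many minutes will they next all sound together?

86802 minutes

They coincide at every common multiple of the periods; the first is the LCM.
2553 = 3 × 23 × 37
74 = 2 × 37
629 = 17 × 37
LCM(2553, 74, 629) = 2 × 3 × 17 × 23 × 37 = 86802.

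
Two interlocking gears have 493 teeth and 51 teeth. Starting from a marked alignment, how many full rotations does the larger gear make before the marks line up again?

All finish a whole number of cycles simultaneously at t = LCM of the periods.
493 = 17 × 29
51 = 3 × 17
LCM(493, 51) = 3 × 17 × 29 = 1479.
Rotations for period 493: 1479 / 493 = 3.

3 rotations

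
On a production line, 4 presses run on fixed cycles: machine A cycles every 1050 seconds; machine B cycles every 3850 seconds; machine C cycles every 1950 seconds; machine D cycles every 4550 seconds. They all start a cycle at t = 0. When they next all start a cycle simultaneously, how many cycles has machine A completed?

All finish a whole number of cycles simultaneously at t = LCM of the periods.
1050 = 2 × 3 × 5^2 × 7
3850 = 2 × 5^2 × 7 × 11
1950 = 2 × 3 × 5^2 × 13
4550 = 2 × 5^2 × 7 × 13
LCM(1050, 3850, 1950, 4550) = 2 × 3 × 5^2 × 7 × 11 × 13 = 150150.
Cycles for period 1050: 150150 / 1050 = 143.

143 cycles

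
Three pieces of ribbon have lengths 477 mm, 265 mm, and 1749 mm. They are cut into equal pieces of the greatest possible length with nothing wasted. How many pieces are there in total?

Piece length = gcd(477, 265, 1749).
477 = 3^2 × 53
265 = 5 × 53
1749 = 3 × 11 × 53
gcd(477, 265, 1749) = 53.
Total pieces = 477/53 + 265/53 + 1749/53 = 9 + 5 + 33 = 47.

47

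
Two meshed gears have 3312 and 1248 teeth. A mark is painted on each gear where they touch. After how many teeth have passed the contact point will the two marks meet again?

86112 teeth

We need the least common multiple of the intervals.
3312 = 2^4 × 3^2 × 23
1248 = 2^5 × 3 × 13
LCM(3312, 1248) = 2^5 × 3^2 × 13 × 23 = 86112.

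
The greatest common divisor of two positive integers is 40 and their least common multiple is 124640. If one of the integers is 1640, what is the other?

For two integers, gcd × lcm = product, so the other is (40 × 124640) / 1640 = 4985600 / 1640 = 3040.

3040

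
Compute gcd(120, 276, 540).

12

120 = 2^3 × 3 × 5
276 = 2^2 × 3 × 23
540 = 2^2 × 3^3 × 5
gcd(120, 276, 540) = 2^2 × 3 = 12.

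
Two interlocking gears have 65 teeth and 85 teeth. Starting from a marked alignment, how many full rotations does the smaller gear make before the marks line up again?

17 rotations

They are all back at their starting positions together after one LCM of the periods.
65 = 5 × 13
85 = 5 × 17
LCM(65, 85) = 5 × 13 × 17 = 1105.
Rotations for period 65: 1105 / 65 = 17.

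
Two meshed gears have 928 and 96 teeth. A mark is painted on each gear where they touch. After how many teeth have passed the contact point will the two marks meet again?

The first simultaneous occurrence is after LCM of the individual periods.
928 = 2^5 × 29
96 = 2^5 × 3
LCM(928, 96) = 2^5 × 3 × 29 = 2784.

2784 teeth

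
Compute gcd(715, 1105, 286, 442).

715 = 5 × 11 × 13
1105 = 5 × 13 × 17
286 = 2 × 11 × 13
442 = 2 × 13 × 17
gcd(715, 1105, 286, 442) = 13.

13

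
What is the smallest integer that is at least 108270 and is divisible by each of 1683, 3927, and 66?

The integer must be a common multiple of 1683, 3927, and 66, so a multiple of their LCM.
1683 = 3^2 × 11 × 17
3927 = 3 × 7 × 11 × 17
66 = 2 × 3 × 11
LCM(1683, 3927, 66) = 2 × 3^2 × 7 × 11 × 17 = 23562.
Smallest multiple of 23562 that is ≥ 108270: ⌈108270/23562⌉ × 23562 = 5 × 23562 = 117810.

117810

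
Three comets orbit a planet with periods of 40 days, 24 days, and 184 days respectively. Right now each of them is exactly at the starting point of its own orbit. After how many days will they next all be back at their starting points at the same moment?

2760 days

We need the least common multiple of the intervals.
40 = 2^3 × 5
24 = 2^3 × 3
184 = 2^3 × 23
LCM(40, 24, 184) = 2^3 × 3 × 5 × 23 = 2760.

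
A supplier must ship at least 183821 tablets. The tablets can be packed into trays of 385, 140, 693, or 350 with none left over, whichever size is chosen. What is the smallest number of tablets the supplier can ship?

207900

The number of tablets must be a common multiple of 385, 140, 693, and 350, so a multiple of their LCM.
385 = 5 × 7 × 11
140 = 2^2 × 5 × 7
693 = 3^2 × 7 × 11
350 = 2 × 5^2 × 7
LCM(385, 140, 693, 350) = 2^2 × 3^2 × 5^2 × 7 × 11 = 69300.
Smallest multiple of 69300 that is ≥ 183821: ⌈183821/69300⌉ × 69300 = 3 × 69300 = 207900.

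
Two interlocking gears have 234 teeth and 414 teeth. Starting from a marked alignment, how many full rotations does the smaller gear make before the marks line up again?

They are all back at their starting positions together after one LCM of the periods.
234 = 2 × 3^2 × 13
414 = 2 × 3^2 × 23
LCM(234, 414) = 2 × 3^2 × 13 × 23 = 5382.
Rotations for period 234: 5382 / 234 = 23.

23 rotations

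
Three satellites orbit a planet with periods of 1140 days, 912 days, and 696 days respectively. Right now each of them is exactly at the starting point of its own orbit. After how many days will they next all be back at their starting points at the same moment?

We need the least common multiple of the intervals.
1140 = 2^2 × 3 × 5 × 19
912 = 2^4 × 3 × 19
696 = 2^3 × 3 × 29
LCM(1140, 912, 696) = 2^4 × 3 × 5 × 19 × 29 = 132240.

132240 days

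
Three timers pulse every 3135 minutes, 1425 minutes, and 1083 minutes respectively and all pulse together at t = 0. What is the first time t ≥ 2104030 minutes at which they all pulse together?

Joint pulses occur at multiples of LCM(3135, 1425, 1083).
3135 = 3 × 5 × 11 × 19
1425 = 3 × 5^2 × 19
1083 = 3 × 19^2
LCM(3135, 1425, 1083) = 3 × 5^2 × 11 × 19^2 = 297825.
Smallest multiple of 297825 that is ≥ 2104030: ⌈2104030/297825⌉ × 297825 = 8 × 297825 = 2382600.

2382600 minutes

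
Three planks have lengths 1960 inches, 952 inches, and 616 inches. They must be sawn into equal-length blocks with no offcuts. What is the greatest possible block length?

This is the greatest common divisor of 1960, 952, and 616.
1960 = 2^3 × 5 × 7^2
952 = 2^3 × 7 × 17
616 = 2^3 × 7 × 11
gcd(1960, 952, 616) = 2^3 × 7 = 56.

56 inches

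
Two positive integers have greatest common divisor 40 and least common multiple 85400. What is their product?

For any two positive integers, gcd × lcm = product = 40 × 85400 = 3416000.

3416000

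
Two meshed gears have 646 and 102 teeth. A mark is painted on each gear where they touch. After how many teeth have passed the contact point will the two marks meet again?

1938 teeth

We need the least common multiple of the intervals.
646 = 2 × 17 × 19
102 = 2 × 3 × 17
LCM(646, 102) = 2 × 3 × 17 × 19 = 1938.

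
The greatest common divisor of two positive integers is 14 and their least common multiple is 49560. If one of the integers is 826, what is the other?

840

For two integers, gcd × lcm = product, so the other is (14 × 49560) / 826 = 693840 / 826 = 840.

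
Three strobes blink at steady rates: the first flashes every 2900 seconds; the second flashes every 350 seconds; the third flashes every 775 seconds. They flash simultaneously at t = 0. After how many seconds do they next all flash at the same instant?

629300 seconds

We need the least common multiple of the intervals.
2900 = 2^2 × 5^2 × 29
350 = 2 × 5^2 × 7
775 = 5^2 × 31
LCM(2900, 350, 775) = 2^2 × 5^2 × 7 × 29 × 31 = 629300.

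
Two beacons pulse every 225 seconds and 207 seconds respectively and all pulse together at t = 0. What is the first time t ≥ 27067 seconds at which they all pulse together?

Joint pulses occur at multiples of LCM(225, 207).
225 = 3^2 × 5^2
207 = 3^2 × 23
LCM(225, 207) = 3^2 × 5^2 × 23 = 5175.
Smallest multiple of 5175 that is ≥ 27067: ⌈27067/5175⌉ × 5175 = 6 × 5175 = 31050.

31050 seconds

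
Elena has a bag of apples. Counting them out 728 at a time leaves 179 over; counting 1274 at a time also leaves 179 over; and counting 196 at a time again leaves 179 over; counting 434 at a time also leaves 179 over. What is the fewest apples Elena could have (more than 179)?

N − 179 must be a common multiple of 728, 1274, 196, and 434.
728 = 2^3 × 7 × 13
1274 = 2 × 7^2 × 13
196 = 2^2 × 7^2
434 = 2 × 7 × 31
LCM(728, 1274, 196, 434) = 2^3 × 7^2 × 13 × 31 = 157976.
Smallest N > 179 is LCM + 179 = 157976 + 179 = 158155.

158155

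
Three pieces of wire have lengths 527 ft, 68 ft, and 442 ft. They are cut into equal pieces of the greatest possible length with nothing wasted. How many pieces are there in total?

61

Piece length = gcd(527, 68, 442).
527 = 17 × 31
68 = 2^2 × 17
442 = 2 × 13 × 17
gcd(527, 68, 442) = 17.
Total pieces = 527/17 + 68/17 + 442/17 = 31 + 4 + 26 = 61.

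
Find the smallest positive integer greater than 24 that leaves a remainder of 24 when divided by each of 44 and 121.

N − 24 must be a common multiple of 44 and 121.
44 = 2^2 × 11
121 = 11^2
LCM(44, 121) = 2^2 × 11^2 = 484.
Smallest N > 24 is LCM + 24 = 484 + 24 = 508.

508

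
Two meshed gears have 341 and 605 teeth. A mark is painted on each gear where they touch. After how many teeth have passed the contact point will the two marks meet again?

18755 teeth

They coincide at every common multiple of the periods; the first is the LCM.
341 = 11 × 31
605 = 5 × 11^2
LCM(341, 605) = 5 × 11^2 × 31 = 18755.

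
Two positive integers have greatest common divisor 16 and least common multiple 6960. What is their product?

111360

For any two positive integers, gcd × lcm = product = 16 × 6960 = 111360.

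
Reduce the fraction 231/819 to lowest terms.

231 = 3 × 7 × 11
819 = 3^2 × 7 × 13
gcd(231, 819) = 3 × 7 = 21.
Divide numerator and denominator by 21: 231/819 = 11/39.

11/39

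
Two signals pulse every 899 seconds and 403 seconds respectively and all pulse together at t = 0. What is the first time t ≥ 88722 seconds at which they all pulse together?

Joint pulses occur at multiples of LCM(899, 403).
899 = 29 × 31
403 = 13 × 31
LCM(899, 403) = 13 × 29 × 31 = 11687.
Smallest multiple of 11687 that is ≥ 88722: ⌈88722/11687⌉ × 11687 = 8 × 11687 = 93496.

93496 seconds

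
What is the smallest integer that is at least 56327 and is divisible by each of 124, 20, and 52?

The integer must be a common multiple of 124, 20, and 52, so a multiple of their LCM.
124 = 2^2 × 31
20 = 2^2 × 5
52 = 2^2 × 13
LCM(124, 20, 52) = 2^2 × 5 × 13 × 31 = 8060.
Smallest multiple of 8060 that is ≥ 56327: ⌈56327/8060⌉ × 8060 = 7 × 8060 = 56420.

56420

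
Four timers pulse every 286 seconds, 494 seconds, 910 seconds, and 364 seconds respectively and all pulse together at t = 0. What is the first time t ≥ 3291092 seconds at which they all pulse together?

Joint pulses occur at multiples of LCM(286, 494, 910, 364).
286 = 2 × 11 × 13
494 = 2 × 13 × 19
910 = 2 × 5 × 7 × 13
364 = 2^2 × 7 × 13
LCM(286, 494, 910, 364) = 2^2 × 5 × 7 × 11 × 13 × 19 = 380380.
Smallest multiple of 380380 that is ≥ 3291092: ⌈3291092/380380⌉ × 380380 = 9 × 380380 = 3423420.

3423420 seconds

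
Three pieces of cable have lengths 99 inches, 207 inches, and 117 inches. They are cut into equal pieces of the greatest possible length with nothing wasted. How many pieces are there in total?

Piece length = gcd(99, 207, 117).
99 = 3^2 × 11
207 = 3^2 × 23
117 = 3^2 × 13
gcd(99, 207, 117) = 3^2 = 9.
Total pieces = 99/9 + 207/9 + 117/9 = 11 + 23 + 13 = 47.

47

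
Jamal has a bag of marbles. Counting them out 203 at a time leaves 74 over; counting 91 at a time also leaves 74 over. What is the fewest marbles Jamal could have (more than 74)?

2713

N − 74 must be a common multiple of 203 and 91.
203 = 7 × 29
91 = 7 × 13
LCM(203, 91) = 7 × 13 × 29 = 2639.
Smallest N > 74 is LCM + 74 = 2639 + 74 = 2713.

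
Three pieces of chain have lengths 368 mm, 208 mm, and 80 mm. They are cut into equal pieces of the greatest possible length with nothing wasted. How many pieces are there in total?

Piece length = gcd(368, 208, 80).
368 = 2^4 × 23
208 = 2^4 × 13
80 = 2^4 × 5
gcd(368, 208, 80) = 2^4 = 16.
Total pieces = 368/16 + 208/16 + 80/16 = 23 + 13 + 5 = 41.

41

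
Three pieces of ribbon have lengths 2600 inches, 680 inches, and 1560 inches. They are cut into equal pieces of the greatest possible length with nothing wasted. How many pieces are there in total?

Piece length = gcd(2600, 680, 1560).
2600 = 2^3 × 5^2 × 13
680 = 2^3 × 5 × 17
1560 = 2^3 × 3 × 5 × 13
gcd(2600, 680, 1560) = 2^3 × 5 = 40.
Total pieces = 2600/40 + 680/40 + 1560/40 = 65 + 17 + 39 = 121.

121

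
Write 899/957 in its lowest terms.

899 = 29 × 31
957 = 3 × 11 × 29
gcd(899, 957) = 29.
Divide numerator and denominator by 29: 899/957 = 31/33.

31/33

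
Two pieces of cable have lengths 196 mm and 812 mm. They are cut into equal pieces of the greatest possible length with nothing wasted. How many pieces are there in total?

Piece length = gcd(196, 812).
196 = 2^2 × 7^2
812 = 2^2 × 7 × 29
gcd(196, 812) = 2^2 × 7 = 28.
Total pieces = 196/28 + 812/28 = 7 + 29 = 36.

36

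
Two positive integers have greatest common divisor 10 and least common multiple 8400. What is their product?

For any two positive integers, gcd × lcm = product = 10 × 8400 = 84000.

84000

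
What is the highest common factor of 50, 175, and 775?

25

50 = 2 × 5^2
175 = 5^2 × 7
775 = 5^2 × 31
gcd(50, 175, 775) = 5^2 = 25.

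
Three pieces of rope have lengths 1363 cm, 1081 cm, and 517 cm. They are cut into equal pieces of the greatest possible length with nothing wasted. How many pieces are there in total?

63

Piece length = gcd(1363, 1081, 517).
1363 = 29 × 47
1081 = 23 × 47
517 = 11 × 47
gcd(1363, 1081, 517) = 47.
Total pieces = 1363/47 + 1081/47 + 517/47 = 29 + 23 + 11 = 63.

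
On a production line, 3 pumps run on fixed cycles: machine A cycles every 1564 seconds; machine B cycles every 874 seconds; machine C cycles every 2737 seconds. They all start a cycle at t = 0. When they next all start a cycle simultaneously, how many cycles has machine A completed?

133 cycles

All finish a whole number of cycles simultaneously at t = LCM of the periods.
1564 = 2^2 × 17 × 23
874 = 2 × 19 × 23
2737 = 7 × 17 × 23
LCM(1564, 874, 2737) = 2^2 × 7 × 17 × 19 × 23 = 208012.
Cycles for period 1564: 208012 / 1564 = 133.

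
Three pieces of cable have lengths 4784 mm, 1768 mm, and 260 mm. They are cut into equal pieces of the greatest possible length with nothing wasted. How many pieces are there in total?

Piece length = gcd(4784, 1768, 260).
4784 = 2^4 × 13 × 23
1768 = 2^3 × 13 × 17
260 = 2^2 × 5 × 13
gcd(4784, 1768, 260) = 2^2 × 13 = 52.
Total pieces = 4784/52 + 1768/52 + 260/52 = 92 + 34 + 5 = 131.

131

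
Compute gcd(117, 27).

9

117 = 3^2 × 13
27 = 3^3
gcd(117, 27) = 3^2 = 9.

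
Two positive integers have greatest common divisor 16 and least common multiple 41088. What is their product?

657408

For any two positive integers, gcd × lcm = product = 16 × 41088 = 657408.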